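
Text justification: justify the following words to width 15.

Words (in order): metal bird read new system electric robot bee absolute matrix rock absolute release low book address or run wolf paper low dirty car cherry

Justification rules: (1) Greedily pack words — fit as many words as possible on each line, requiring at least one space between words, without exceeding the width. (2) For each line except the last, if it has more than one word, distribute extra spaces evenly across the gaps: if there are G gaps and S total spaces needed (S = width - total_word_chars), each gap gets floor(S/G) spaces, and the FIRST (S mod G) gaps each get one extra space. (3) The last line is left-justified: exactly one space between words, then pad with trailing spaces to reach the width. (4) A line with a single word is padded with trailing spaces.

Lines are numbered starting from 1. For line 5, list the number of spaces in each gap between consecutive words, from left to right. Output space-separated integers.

Line 1: ['metal', 'bird', 'read'] (min_width=15, slack=0)
Line 2: ['new', 'system'] (min_width=10, slack=5)
Line 3: ['electric', 'robot'] (min_width=14, slack=1)
Line 4: ['bee', 'absolute'] (min_width=12, slack=3)
Line 5: ['matrix', 'rock'] (min_width=11, slack=4)
Line 6: ['absolute'] (min_width=8, slack=7)
Line 7: ['release', 'low'] (min_width=11, slack=4)
Line 8: ['book', 'address', 'or'] (min_width=15, slack=0)
Line 9: ['run', 'wolf', 'paper'] (min_width=14, slack=1)
Line 10: ['low', 'dirty', 'car'] (min_width=13, slack=2)
Line 11: ['cherry'] (min_width=6, slack=9)

Answer: 5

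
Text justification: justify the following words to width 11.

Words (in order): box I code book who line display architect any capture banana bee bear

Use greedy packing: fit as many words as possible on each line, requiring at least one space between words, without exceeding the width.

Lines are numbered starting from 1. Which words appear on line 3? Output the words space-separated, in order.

Line 1: ['box', 'I', 'code'] (min_width=10, slack=1)
Line 2: ['book', 'who'] (min_width=8, slack=3)
Line 3: ['line'] (min_width=4, slack=7)
Line 4: ['display'] (min_width=7, slack=4)
Line 5: ['architect'] (min_width=9, slack=2)
Line 6: ['any', 'capture'] (min_width=11, slack=0)
Line 7: ['banana', 'bee'] (min_width=10, slack=1)
Line 8: ['bear'] (min_width=4, slack=7)

Answer: line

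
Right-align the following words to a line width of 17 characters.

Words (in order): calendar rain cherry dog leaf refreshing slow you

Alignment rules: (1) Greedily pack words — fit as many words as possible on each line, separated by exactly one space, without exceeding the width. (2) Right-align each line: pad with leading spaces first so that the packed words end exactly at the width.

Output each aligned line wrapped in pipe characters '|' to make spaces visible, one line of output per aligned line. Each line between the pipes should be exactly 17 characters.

Line 1: ['calendar', 'rain'] (min_width=13, slack=4)
Line 2: ['cherry', 'dog', 'leaf'] (min_width=15, slack=2)
Line 3: ['refreshing', 'slow'] (min_width=15, slack=2)
Line 4: ['you'] (min_width=3, slack=14)

Answer: |    calendar rain|
|  cherry dog leaf|
|  refreshing slow|
|              you|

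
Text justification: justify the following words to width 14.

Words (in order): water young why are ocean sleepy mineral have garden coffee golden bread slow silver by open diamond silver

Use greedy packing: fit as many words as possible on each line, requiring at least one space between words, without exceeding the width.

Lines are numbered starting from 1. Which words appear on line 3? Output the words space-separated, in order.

Answer: sleepy mineral

Derivation:
Line 1: ['water', 'young'] (min_width=11, slack=3)
Line 2: ['why', 'are', 'ocean'] (min_width=13, slack=1)
Line 3: ['sleepy', 'mineral'] (min_width=14, slack=0)
Line 4: ['have', 'garden'] (min_width=11, slack=3)
Line 5: ['coffee', 'golden'] (min_width=13, slack=1)
Line 6: ['bread', 'slow'] (min_width=10, slack=4)
Line 7: ['silver', 'by', 'open'] (min_width=14, slack=0)
Line 8: ['diamond', 'silver'] (min_width=14, slack=0)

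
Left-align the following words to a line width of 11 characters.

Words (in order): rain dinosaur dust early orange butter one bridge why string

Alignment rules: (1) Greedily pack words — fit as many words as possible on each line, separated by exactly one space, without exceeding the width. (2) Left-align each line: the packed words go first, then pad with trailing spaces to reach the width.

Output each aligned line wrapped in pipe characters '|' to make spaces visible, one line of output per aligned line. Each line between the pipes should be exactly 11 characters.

Answer: |rain       |
|dinosaur   |
|dust early |
|orange     |
|butter one |
|bridge why |
|string     |

Derivation:
Line 1: ['rain'] (min_width=4, slack=7)
Line 2: ['dinosaur'] (min_width=8, slack=3)
Line 3: ['dust', 'early'] (min_width=10, slack=1)
Line 4: ['orange'] (min_width=6, slack=5)
Line 5: ['butter', 'one'] (min_width=10, slack=1)
Line 6: ['bridge', 'why'] (min_width=10, slack=1)
Line 7: ['string'] (min_width=6, slack=5)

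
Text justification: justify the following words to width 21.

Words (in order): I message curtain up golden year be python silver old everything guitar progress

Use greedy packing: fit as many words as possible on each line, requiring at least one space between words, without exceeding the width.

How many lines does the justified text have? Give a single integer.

Line 1: ['I', 'message', 'curtain', 'up'] (min_width=20, slack=1)
Line 2: ['golden', 'year', 'be', 'python'] (min_width=21, slack=0)
Line 3: ['silver', 'old', 'everything'] (min_width=21, slack=0)
Line 4: ['guitar', 'progress'] (min_width=15, slack=6)
Total lines: 4

Answer: 4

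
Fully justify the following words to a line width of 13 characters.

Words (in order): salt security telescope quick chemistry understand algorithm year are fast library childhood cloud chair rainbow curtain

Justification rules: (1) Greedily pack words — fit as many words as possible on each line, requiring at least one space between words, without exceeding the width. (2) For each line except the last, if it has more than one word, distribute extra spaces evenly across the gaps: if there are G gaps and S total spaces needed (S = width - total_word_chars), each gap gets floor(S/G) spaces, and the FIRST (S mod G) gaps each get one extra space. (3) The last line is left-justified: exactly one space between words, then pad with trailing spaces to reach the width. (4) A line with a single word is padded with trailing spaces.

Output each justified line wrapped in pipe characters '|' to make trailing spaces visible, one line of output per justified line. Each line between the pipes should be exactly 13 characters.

Answer: |salt security|
|telescope    |
|quick        |
|chemistry    |
|understand   |
|algorithm    |
|year are fast|
|library      |
|childhood    |
|cloud   chair|
|rainbow      |
|curtain      |

Derivation:
Line 1: ['salt', 'security'] (min_width=13, slack=0)
Line 2: ['telescope'] (min_width=9, slack=4)
Line 3: ['quick'] (min_width=5, slack=8)
Line 4: ['chemistry'] (min_width=9, slack=4)
Line 5: ['understand'] (min_width=10, slack=3)
Line 6: ['algorithm'] (min_width=9, slack=4)
Line 7: ['year', 'are', 'fast'] (min_width=13, slack=0)
Line 8: ['library'] (min_width=7, slack=6)
Line 9: ['childhood'] (min_width=9, slack=4)
Line 10: ['cloud', 'chair'] (min_width=11, slack=2)
Line 11: ['rainbow'] (min_width=7, slack=6)
Line 12: ['curtain'] (min_width=7, slack=6)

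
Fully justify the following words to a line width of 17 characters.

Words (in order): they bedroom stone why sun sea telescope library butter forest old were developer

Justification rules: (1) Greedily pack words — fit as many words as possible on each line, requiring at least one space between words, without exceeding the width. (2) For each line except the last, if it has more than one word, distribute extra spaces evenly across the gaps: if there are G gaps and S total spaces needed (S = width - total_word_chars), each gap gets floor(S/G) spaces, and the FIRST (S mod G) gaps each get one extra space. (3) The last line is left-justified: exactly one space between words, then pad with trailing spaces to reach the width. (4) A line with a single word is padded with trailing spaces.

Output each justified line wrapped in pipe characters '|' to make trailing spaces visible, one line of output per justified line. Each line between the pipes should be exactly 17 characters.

Answer: |they      bedroom|
|stone why sun sea|
|telescope library|
|butter forest old|
|were developer   |

Derivation:
Line 1: ['they', 'bedroom'] (min_width=12, slack=5)
Line 2: ['stone', 'why', 'sun', 'sea'] (min_width=17, slack=0)
Line 3: ['telescope', 'library'] (min_width=17, slack=0)
Line 4: ['butter', 'forest', 'old'] (min_width=17, slack=0)
Line 5: ['were', 'developer'] (min_width=14, slack=3)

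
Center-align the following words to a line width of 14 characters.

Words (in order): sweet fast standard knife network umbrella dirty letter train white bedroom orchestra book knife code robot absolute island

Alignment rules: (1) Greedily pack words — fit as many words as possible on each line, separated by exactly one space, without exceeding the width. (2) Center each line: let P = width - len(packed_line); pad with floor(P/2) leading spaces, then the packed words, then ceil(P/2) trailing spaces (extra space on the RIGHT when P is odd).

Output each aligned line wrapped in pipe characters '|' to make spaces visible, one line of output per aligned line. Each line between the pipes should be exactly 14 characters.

Line 1: ['sweet', 'fast'] (min_width=10, slack=4)
Line 2: ['standard', 'knife'] (min_width=14, slack=0)
Line 3: ['network'] (min_width=7, slack=7)
Line 4: ['umbrella', 'dirty'] (min_width=14, slack=0)
Line 5: ['letter', 'train'] (min_width=12, slack=2)
Line 6: ['white', 'bedroom'] (min_width=13, slack=1)
Line 7: ['orchestra', 'book'] (min_width=14, slack=0)
Line 8: ['knife', 'code'] (min_width=10, slack=4)
Line 9: ['robot', 'absolute'] (min_width=14, slack=0)
Line 10: ['island'] (min_width=6, slack=8)

Answer: |  sweet fast  |
|standard knife|
|   network    |
|umbrella dirty|
| letter train |
|white bedroom |
|orchestra book|
|  knife code  |
|robot absolute|
|    island    |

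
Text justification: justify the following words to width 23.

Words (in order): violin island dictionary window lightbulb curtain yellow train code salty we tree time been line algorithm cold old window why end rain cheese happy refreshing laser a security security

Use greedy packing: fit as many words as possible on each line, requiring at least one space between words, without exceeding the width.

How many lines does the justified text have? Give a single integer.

Line 1: ['violin', 'island'] (min_width=13, slack=10)
Line 2: ['dictionary', 'window'] (min_width=17, slack=6)
Line 3: ['lightbulb', 'curtain'] (min_width=17, slack=6)
Line 4: ['yellow', 'train', 'code', 'salty'] (min_width=23, slack=0)
Line 5: ['we', 'tree', 'time', 'been', 'line'] (min_width=22, slack=1)
Line 6: ['algorithm', 'cold', 'old'] (min_width=18, slack=5)
Line 7: ['window', 'why', 'end', 'rain'] (min_width=19, slack=4)
Line 8: ['cheese', 'happy', 'refreshing'] (min_width=23, slack=0)
Line 9: ['laser', 'a', 'security'] (min_width=16, slack=7)
Line 10: ['security'] (min_width=8, slack=15)
Total lines: 10

Answer: 10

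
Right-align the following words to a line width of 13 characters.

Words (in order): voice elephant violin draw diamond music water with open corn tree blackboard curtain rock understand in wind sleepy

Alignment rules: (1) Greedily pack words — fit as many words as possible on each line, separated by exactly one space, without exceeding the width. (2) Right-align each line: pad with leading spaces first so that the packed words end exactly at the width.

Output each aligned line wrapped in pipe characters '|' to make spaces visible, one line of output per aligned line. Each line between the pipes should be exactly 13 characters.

Answer: |        voice|
|     elephant|
|  violin draw|
|diamond music|
|   water with|
|    open corn|
|         tree|
|   blackboard|
| curtain rock|
|understand in|
|  wind sleepy|

Derivation:
Line 1: ['voice'] (min_width=5, slack=8)
Line 2: ['elephant'] (min_width=8, slack=5)
Line 3: ['violin', 'draw'] (min_width=11, slack=2)
Line 4: ['diamond', 'music'] (min_width=13, slack=0)
Line 5: ['water', 'with'] (min_width=10, slack=3)
Line 6: ['open', 'corn'] (min_width=9, slack=4)
Line 7: ['tree'] (min_width=4, slack=9)
Line 8: ['blackboard'] (min_width=10, slack=3)
Line 9: ['curtain', 'rock'] (min_width=12, slack=1)
Line 10: ['understand', 'in'] (min_width=13, slack=0)
Line 11: ['wind', 'sleepy'] (min_width=11, slack=2)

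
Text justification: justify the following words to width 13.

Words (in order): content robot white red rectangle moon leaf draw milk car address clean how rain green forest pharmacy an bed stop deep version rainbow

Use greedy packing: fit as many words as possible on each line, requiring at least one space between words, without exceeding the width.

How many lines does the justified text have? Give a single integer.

Line 1: ['content', 'robot'] (min_width=13, slack=0)
Line 2: ['white', 'red'] (min_width=9, slack=4)
Line 3: ['rectangle'] (min_width=9, slack=4)
Line 4: ['moon', 'leaf'] (min_width=9, slack=4)
Line 5: ['draw', 'milk', 'car'] (min_width=13, slack=0)
Line 6: ['address', 'clean'] (min_width=13, slack=0)
Line 7: ['how', 'rain'] (min_width=8, slack=5)
Line 8: ['green', 'forest'] (min_width=12, slack=1)
Line 9: ['pharmacy', 'an'] (min_width=11, slack=2)
Line 10: ['bed', 'stop', 'deep'] (min_width=13, slack=0)
Line 11: ['version'] (min_width=7, slack=6)
Line 12: ['rainbow'] (min_width=7, slack=6)
Total lines: 12

Answer: 12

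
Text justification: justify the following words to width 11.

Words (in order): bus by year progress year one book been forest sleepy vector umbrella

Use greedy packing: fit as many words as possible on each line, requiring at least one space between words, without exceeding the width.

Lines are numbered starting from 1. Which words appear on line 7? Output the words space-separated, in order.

Answer: vector

Derivation:
Line 1: ['bus', 'by', 'year'] (min_width=11, slack=0)
Line 2: ['progress'] (min_width=8, slack=3)
Line 3: ['year', 'one'] (min_width=8, slack=3)
Line 4: ['book', 'been'] (min_width=9, slack=2)
Line 5: ['forest'] (min_width=6, slack=5)
Line 6: ['sleepy'] (min_width=6, slack=5)
Line 7: ['vector'] (min_width=6, slack=5)
Line 8: ['umbrella'] (min_width=8, slack=3)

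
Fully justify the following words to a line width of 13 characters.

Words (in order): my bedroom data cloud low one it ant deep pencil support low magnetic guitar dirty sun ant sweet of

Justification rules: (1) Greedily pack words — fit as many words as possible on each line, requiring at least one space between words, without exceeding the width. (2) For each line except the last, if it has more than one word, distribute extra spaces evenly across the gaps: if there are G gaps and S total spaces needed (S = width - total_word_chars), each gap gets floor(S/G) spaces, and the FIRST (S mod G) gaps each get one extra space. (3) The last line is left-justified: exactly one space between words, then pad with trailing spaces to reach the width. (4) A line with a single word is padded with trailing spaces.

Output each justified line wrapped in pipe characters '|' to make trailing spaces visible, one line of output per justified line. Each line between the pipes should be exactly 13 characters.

Answer: |my    bedroom|
|data    cloud|
|low   one  it|
|ant      deep|
|pencil       |
|support   low|
|magnetic     |
|guitar  dirty|
|sun ant sweet|
|of           |

Derivation:
Line 1: ['my', 'bedroom'] (min_width=10, slack=3)
Line 2: ['data', 'cloud'] (min_width=10, slack=3)
Line 3: ['low', 'one', 'it'] (min_width=10, slack=3)
Line 4: ['ant', 'deep'] (min_width=8, slack=5)
Line 5: ['pencil'] (min_width=6, slack=7)
Line 6: ['support', 'low'] (min_width=11, slack=2)
Line 7: ['magnetic'] (min_width=8, slack=5)
Line 8: ['guitar', 'dirty'] (min_width=12, slack=1)
Line 9: ['sun', 'ant', 'sweet'] (min_width=13, slack=0)
Line 10: ['of'] (min_width=2, slack=11)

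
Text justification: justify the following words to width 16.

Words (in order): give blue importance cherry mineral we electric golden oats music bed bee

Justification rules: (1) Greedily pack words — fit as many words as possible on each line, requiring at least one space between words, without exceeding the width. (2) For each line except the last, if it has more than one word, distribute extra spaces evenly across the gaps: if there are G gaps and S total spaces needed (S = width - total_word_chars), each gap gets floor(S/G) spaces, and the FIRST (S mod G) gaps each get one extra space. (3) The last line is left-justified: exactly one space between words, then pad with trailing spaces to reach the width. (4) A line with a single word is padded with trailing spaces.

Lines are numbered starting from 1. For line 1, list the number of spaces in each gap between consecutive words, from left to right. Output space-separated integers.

Line 1: ['give', 'blue'] (min_width=9, slack=7)
Line 2: ['importance'] (min_width=10, slack=6)
Line 3: ['cherry', 'mineral'] (min_width=14, slack=2)
Line 4: ['we', 'electric'] (min_width=11, slack=5)
Line 5: ['golden', 'oats'] (min_width=11, slack=5)
Line 6: ['music', 'bed', 'bee'] (min_width=13, slack=3)

Answer: 8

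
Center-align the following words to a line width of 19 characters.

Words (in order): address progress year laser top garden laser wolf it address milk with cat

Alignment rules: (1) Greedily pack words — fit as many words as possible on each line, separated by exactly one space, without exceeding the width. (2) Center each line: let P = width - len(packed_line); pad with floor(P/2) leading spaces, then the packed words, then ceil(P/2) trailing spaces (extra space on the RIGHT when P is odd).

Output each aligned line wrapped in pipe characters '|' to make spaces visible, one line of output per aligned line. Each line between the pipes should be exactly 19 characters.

Answer: | address progress  |
|  year laser top   |
| garden laser wolf |
|  it address milk  |
|     with cat      |

Derivation:
Line 1: ['address', 'progress'] (min_width=16, slack=3)
Line 2: ['year', 'laser', 'top'] (min_width=14, slack=5)
Line 3: ['garden', 'laser', 'wolf'] (min_width=17, slack=2)
Line 4: ['it', 'address', 'milk'] (min_width=15, slack=4)
Line 5: ['with', 'cat'] (min_width=8, slack=11)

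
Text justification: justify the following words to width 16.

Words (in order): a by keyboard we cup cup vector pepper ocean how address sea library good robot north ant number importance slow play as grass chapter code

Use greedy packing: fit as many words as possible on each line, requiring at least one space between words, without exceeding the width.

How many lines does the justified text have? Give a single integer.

Line 1: ['a', 'by', 'keyboard', 'we'] (min_width=16, slack=0)
Line 2: ['cup', 'cup', 'vector'] (min_width=14, slack=2)
Line 3: ['pepper', 'ocean', 'how'] (min_width=16, slack=0)
Line 4: ['address', 'sea'] (min_width=11, slack=5)
Line 5: ['library', 'good'] (min_width=12, slack=4)
Line 6: ['robot', 'north', 'ant'] (min_width=15, slack=1)
Line 7: ['number'] (min_width=6, slack=10)
Line 8: ['importance', 'slow'] (min_width=15, slack=1)
Line 9: ['play', 'as', 'grass'] (min_width=13, slack=3)
Line 10: ['chapter', 'code'] (min_width=12, slack=4)
Total lines: 10

Answer: 10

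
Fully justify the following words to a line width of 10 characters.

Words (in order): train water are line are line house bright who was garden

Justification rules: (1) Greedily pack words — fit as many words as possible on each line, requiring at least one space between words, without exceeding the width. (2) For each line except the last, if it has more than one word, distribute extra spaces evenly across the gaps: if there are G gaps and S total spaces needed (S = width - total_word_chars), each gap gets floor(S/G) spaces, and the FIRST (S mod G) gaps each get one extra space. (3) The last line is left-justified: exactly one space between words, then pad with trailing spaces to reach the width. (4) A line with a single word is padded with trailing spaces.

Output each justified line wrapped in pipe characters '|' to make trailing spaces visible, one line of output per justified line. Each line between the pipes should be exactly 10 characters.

Line 1: ['train'] (min_width=5, slack=5)
Line 2: ['water', 'are'] (min_width=9, slack=1)
Line 3: ['line', 'are'] (min_width=8, slack=2)
Line 4: ['line', 'house'] (min_width=10, slack=0)
Line 5: ['bright', 'who'] (min_width=10, slack=0)
Line 6: ['was', 'garden'] (min_width=10, slack=0)

Answer: |train     |
|water  are|
|line   are|
|line house|
|bright who|
|was garden|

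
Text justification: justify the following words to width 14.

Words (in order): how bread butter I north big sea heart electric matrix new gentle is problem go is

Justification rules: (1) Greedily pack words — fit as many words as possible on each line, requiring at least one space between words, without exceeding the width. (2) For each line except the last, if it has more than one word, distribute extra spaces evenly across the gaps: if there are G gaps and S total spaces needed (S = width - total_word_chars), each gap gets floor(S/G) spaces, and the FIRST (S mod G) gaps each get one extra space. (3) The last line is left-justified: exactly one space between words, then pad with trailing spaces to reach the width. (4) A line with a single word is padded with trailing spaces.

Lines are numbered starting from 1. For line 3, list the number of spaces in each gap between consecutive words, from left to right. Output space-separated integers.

Answer: 2 1

Derivation:
Line 1: ['how', 'bread'] (min_width=9, slack=5)
Line 2: ['butter', 'I', 'north'] (min_width=14, slack=0)
Line 3: ['big', 'sea', 'heart'] (min_width=13, slack=1)
Line 4: ['electric'] (min_width=8, slack=6)
Line 5: ['matrix', 'new'] (min_width=10, slack=4)
Line 6: ['gentle', 'is'] (min_width=9, slack=5)
Line 7: ['problem', 'go', 'is'] (min_width=13, slack=1)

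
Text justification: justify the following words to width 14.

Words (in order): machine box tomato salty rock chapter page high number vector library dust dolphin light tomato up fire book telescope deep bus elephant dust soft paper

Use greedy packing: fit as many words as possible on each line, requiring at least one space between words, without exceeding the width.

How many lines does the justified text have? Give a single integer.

Line 1: ['machine', 'box'] (min_width=11, slack=3)
Line 2: ['tomato', 'salty'] (min_width=12, slack=2)
Line 3: ['rock', 'chapter'] (min_width=12, slack=2)
Line 4: ['page', 'high'] (min_width=9, slack=5)
Line 5: ['number', 'vector'] (min_width=13, slack=1)
Line 6: ['library', 'dust'] (min_width=12, slack=2)
Line 7: ['dolphin', 'light'] (min_width=13, slack=1)
Line 8: ['tomato', 'up', 'fire'] (min_width=14, slack=0)
Line 9: ['book', 'telescope'] (min_width=14, slack=0)
Line 10: ['deep', 'bus'] (min_width=8, slack=6)
Line 11: ['elephant', 'dust'] (min_width=13, slack=1)
Line 12: ['soft', 'paper'] (min_width=10, slack=4)
Total lines: 12

Answer: 12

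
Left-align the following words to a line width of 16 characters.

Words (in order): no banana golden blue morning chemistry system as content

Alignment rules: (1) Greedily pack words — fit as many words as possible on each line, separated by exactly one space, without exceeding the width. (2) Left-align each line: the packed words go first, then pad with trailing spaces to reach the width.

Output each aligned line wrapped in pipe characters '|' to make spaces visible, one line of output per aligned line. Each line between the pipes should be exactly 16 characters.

Answer: |no banana golden|
|blue morning    |
|chemistry system|
|as content      |

Derivation:
Line 1: ['no', 'banana', 'golden'] (min_width=16, slack=0)
Line 2: ['blue', 'morning'] (min_width=12, slack=4)
Line 3: ['chemistry', 'system'] (min_width=16, slack=0)
Line 4: ['as', 'content'] (min_width=10, slack=6)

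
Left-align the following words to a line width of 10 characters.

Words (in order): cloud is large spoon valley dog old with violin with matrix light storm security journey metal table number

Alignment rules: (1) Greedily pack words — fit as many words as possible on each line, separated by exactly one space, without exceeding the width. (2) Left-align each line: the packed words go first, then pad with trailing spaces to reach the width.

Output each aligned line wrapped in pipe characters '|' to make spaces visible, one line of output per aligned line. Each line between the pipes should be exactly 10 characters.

Answer: |cloud is  |
|large     |
|spoon     |
|valley dog|
|old with  |
|violin    |
|with      |
|matrix    |
|light     |
|storm     |
|security  |
|journey   |
|metal     |
|table     |
|number    |

Derivation:
Line 1: ['cloud', 'is'] (min_width=8, slack=2)
Line 2: ['large'] (min_width=5, slack=5)
Line 3: ['spoon'] (min_width=5, slack=5)
Line 4: ['valley', 'dog'] (min_width=10, slack=0)
Line 5: ['old', 'with'] (min_width=8, slack=2)
Line 6: ['violin'] (min_width=6, slack=4)
Line 7: ['with'] (min_width=4, slack=6)
Line 8: ['matrix'] (min_width=6, slack=4)
Line 9: ['light'] (min_width=5, slack=5)
Line 10: ['storm'] (min_width=5, slack=5)
Line 11: ['security'] (min_width=8, slack=2)
Line 12: ['journey'] (min_width=7, slack=3)
Line 13: ['metal'] (min_width=5, slack=5)
Line 14: ['table'] (min_width=5, slack=5)
Line 15: ['number'] (min_width=6, slack=4)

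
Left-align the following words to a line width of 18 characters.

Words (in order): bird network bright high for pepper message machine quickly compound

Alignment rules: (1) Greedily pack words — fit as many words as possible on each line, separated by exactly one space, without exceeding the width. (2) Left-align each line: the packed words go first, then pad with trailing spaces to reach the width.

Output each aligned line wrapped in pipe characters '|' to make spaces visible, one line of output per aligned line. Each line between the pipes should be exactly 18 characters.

Answer: |bird network      |
|bright high for   |
|pepper message    |
|machine quickly   |
|compound          |

Derivation:
Line 1: ['bird', 'network'] (min_width=12, slack=6)
Line 2: ['bright', 'high', 'for'] (min_width=15, slack=3)
Line 3: ['pepper', 'message'] (min_width=14, slack=4)
Line 4: ['machine', 'quickly'] (min_width=15, slack=3)
Line 5: ['compound'] (min_width=8, slack=10)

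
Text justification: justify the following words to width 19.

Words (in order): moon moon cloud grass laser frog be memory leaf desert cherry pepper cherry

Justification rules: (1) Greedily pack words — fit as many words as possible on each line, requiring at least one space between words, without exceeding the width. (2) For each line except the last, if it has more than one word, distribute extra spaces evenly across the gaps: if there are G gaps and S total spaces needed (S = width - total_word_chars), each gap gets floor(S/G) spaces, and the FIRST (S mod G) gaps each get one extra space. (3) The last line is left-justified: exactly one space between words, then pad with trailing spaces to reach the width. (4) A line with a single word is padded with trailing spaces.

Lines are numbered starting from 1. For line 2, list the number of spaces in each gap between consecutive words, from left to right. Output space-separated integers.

Line 1: ['moon', 'moon', 'cloud'] (min_width=15, slack=4)
Line 2: ['grass', 'laser', 'frog', 'be'] (min_width=19, slack=0)
Line 3: ['memory', 'leaf', 'desert'] (min_width=18, slack=1)
Line 4: ['cherry', 'pepper'] (min_width=13, slack=6)
Line 5: ['cherry'] (min_width=6, slack=13)

Answer: 1 1 1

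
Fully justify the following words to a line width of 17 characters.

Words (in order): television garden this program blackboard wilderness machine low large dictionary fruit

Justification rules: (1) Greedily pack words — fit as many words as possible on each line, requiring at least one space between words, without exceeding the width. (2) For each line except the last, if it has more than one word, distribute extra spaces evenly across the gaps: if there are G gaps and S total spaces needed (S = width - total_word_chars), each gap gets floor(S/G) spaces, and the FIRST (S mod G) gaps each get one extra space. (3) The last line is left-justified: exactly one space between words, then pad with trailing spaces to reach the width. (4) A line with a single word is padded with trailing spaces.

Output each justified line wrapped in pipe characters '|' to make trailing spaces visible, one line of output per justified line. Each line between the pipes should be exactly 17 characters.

Line 1: ['television', 'garden'] (min_width=17, slack=0)
Line 2: ['this', 'program'] (min_width=12, slack=5)
Line 3: ['blackboard'] (min_width=10, slack=7)
Line 4: ['wilderness'] (min_width=10, slack=7)
Line 5: ['machine', 'low', 'large'] (min_width=17, slack=0)
Line 6: ['dictionary', 'fruit'] (min_width=16, slack=1)

Answer: |television garden|
|this      program|
|blackboard       |
|wilderness       |
|machine low large|
|dictionary fruit |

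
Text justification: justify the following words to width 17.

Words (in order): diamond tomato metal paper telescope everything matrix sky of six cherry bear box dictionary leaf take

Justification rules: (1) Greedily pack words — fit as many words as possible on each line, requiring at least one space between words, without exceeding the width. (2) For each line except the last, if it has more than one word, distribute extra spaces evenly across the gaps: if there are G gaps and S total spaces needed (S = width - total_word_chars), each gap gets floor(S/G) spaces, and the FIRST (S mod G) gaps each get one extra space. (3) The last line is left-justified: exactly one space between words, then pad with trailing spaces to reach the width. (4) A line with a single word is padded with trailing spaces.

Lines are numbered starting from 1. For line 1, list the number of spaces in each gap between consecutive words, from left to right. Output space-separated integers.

Answer: 4

Derivation:
Line 1: ['diamond', 'tomato'] (min_width=14, slack=3)
Line 2: ['metal', 'paper'] (min_width=11, slack=6)
Line 3: ['telescope'] (min_width=9, slack=8)
Line 4: ['everything', 'matrix'] (min_width=17, slack=0)
Line 5: ['sky', 'of', 'six', 'cherry'] (min_width=17, slack=0)
Line 6: ['bear', 'box'] (min_width=8, slack=9)
Line 7: ['dictionary', 'leaf'] (min_width=15, slack=2)
Line 8: ['take'] (min_width=4, slack=13)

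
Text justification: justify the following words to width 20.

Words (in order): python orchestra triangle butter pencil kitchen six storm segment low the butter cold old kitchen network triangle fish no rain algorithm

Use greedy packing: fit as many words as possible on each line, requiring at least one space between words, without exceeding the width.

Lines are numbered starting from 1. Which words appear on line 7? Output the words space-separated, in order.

Answer: triangle fish no

Derivation:
Line 1: ['python', 'orchestra'] (min_width=16, slack=4)
Line 2: ['triangle', 'butter'] (min_width=15, slack=5)
Line 3: ['pencil', 'kitchen', 'six'] (min_width=18, slack=2)
Line 4: ['storm', 'segment', 'low'] (min_width=17, slack=3)
Line 5: ['the', 'butter', 'cold', 'old'] (min_width=19, slack=1)
Line 6: ['kitchen', 'network'] (min_width=15, slack=5)
Line 7: ['triangle', 'fish', 'no'] (min_width=16, slack=4)
Line 8: ['rain', 'algorithm'] (min_width=14, slack=6)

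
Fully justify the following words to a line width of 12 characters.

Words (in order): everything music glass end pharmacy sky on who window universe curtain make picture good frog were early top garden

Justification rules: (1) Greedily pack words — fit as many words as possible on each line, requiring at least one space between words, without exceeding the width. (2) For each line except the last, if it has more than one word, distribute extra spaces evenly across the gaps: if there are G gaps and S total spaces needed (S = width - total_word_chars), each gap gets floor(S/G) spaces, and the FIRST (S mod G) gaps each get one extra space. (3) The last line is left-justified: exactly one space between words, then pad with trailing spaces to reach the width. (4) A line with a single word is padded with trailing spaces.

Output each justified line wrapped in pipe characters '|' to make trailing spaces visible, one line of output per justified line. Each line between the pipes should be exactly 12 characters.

Line 1: ['everything'] (min_width=10, slack=2)
Line 2: ['music', 'glass'] (min_width=11, slack=1)
Line 3: ['end', 'pharmacy'] (min_width=12, slack=0)
Line 4: ['sky', 'on', 'who'] (min_width=10, slack=2)
Line 5: ['window'] (min_width=6, slack=6)
Line 6: ['universe'] (min_width=8, slack=4)
Line 7: ['curtain', 'make'] (min_width=12, slack=0)
Line 8: ['picture', 'good'] (min_width=12, slack=0)
Line 9: ['frog', 'were'] (min_width=9, slack=3)
Line 10: ['early', 'top'] (min_width=9, slack=3)
Line 11: ['garden'] (min_width=6, slack=6)

Answer: |everything  |
|music  glass|
|end pharmacy|
|sky  on  who|
|window      |
|universe    |
|curtain make|
|picture good|
|frog    were|
|early    top|
|garden      |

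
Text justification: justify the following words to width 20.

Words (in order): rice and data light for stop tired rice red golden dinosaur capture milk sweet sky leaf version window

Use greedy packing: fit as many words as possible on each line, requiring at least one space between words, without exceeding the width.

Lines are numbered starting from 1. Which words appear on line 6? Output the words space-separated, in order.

Answer: window

Derivation:
Line 1: ['rice', 'and', 'data', 'light'] (min_width=19, slack=1)
Line 2: ['for', 'stop', 'tired', 'rice'] (min_width=19, slack=1)
Line 3: ['red', 'golden', 'dinosaur'] (min_width=19, slack=1)
Line 4: ['capture', 'milk', 'sweet'] (min_width=18, slack=2)
Line 5: ['sky', 'leaf', 'version'] (min_width=16, slack=4)
Line 6: ['window'] (min_width=6, slack=14)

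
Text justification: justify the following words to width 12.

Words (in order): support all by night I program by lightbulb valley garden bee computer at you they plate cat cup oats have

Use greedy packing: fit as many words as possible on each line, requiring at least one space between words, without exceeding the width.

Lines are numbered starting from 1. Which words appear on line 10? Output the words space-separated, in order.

Answer: cup oats

Derivation:
Line 1: ['support', 'all'] (min_width=11, slack=1)
Line 2: ['by', 'night', 'I'] (min_width=10, slack=2)
Line 3: ['program', 'by'] (min_width=10, slack=2)
Line 4: ['lightbulb'] (min_width=9, slack=3)
Line 5: ['valley'] (min_width=6, slack=6)
Line 6: ['garden', 'bee'] (min_width=10, slack=2)
Line 7: ['computer', 'at'] (min_width=11, slack=1)
Line 8: ['you', 'they'] (min_width=8, slack=4)
Line 9: ['plate', 'cat'] (min_width=9, slack=3)
Line 10: ['cup', 'oats'] (min_width=8, slack=4)
Line 11: ['have'] (min_width=4, slack=8)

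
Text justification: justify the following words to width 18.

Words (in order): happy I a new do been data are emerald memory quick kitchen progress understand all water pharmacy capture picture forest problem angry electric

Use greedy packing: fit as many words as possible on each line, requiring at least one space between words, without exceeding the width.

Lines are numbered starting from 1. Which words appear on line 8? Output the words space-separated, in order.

Answer: capture picture

Derivation:
Line 1: ['happy', 'I', 'a', 'new', 'do'] (min_width=16, slack=2)
Line 2: ['been', 'data', 'are'] (min_width=13, slack=5)
Line 3: ['emerald', 'memory'] (min_width=14, slack=4)
Line 4: ['quick', 'kitchen'] (min_width=13, slack=5)
Line 5: ['progress'] (min_width=8, slack=10)
Line 6: ['understand', 'all'] (min_width=14, slack=4)
Line 7: ['water', 'pharmacy'] (min_width=14, slack=4)
Line 8: ['capture', 'picture'] (min_width=15, slack=3)
Line 9: ['forest', 'problem'] (min_width=14, slack=4)
Line 10: ['angry', 'electric'] (min_width=14, slack=4)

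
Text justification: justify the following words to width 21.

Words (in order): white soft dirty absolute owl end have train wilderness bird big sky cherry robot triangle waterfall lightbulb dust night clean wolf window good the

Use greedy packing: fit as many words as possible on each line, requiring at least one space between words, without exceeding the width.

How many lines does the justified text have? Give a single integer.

Line 1: ['white', 'soft', 'dirty'] (min_width=16, slack=5)
Line 2: ['absolute', 'owl', 'end', 'have'] (min_width=21, slack=0)
Line 3: ['train', 'wilderness', 'bird'] (min_width=21, slack=0)
Line 4: ['big', 'sky', 'cherry', 'robot'] (min_width=20, slack=1)
Line 5: ['triangle', 'waterfall'] (min_width=18, slack=3)
Line 6: ['lightbulb', 'dust', 'night'] (min_width=20, slack=1)
Line 7: ['clean', 'wolf', 'window'] (min_width=17, slack=4)
Line 8: ['good', 'the'] (min_width=8, slack=13)
Total lines: 8

Answer: 8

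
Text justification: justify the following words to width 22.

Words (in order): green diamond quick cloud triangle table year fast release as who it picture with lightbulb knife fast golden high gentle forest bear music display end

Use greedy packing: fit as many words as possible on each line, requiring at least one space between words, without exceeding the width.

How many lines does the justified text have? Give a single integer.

Answer: 8

Derivation:
Line 1: ['green', 'diamond', 'quick'] (min_width=19, slack=3)
Line 2: ['cloud', 'triangle', 'table'] (min_width=20, slack=2)
Line 3: ['year', 'fast', 'release', 'as'] (min_width=20, slack=2)
Line 4: ['who', 'it', 'picture', 'with'] (min_width=19, slack=3)
Line 5: ['lightbulb', 'knife', 'fast'] (min_width=20, slack=2)
Line 6: ['golden', 'high', 'gentle'] (min_width=18, slack=4)
Line 7: ['forest', 'bear', 'music'] (min_width=17, slack=5)
Line 8: ['display', 'end'] (min_width=11, slack=11)
Total lines: 8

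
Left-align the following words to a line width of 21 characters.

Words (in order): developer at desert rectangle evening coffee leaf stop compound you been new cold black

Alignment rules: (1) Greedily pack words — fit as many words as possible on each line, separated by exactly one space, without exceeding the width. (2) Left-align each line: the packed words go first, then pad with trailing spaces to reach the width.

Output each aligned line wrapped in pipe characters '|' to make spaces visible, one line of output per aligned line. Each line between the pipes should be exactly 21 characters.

Line 1: ['developer', 'at', 'desert'] (min_width=19, slack=2)
Line 2: ['rectangle', 'evening'] (min_width=17, slack=4)
Line 3: ['coffee', 'leaf', 'stop'] (min_width=16, slack=5)
Line 4: ['compound', 'you', 'been', 'new'] (min_width=21, slack=0)
Line 5: ['cold', 'black'] (min_width=10, slack=11)

Answer: |developer at desert  |
|rectangle evening    |
|coffee leaf stop     |
|compound you been new|
|cold black           |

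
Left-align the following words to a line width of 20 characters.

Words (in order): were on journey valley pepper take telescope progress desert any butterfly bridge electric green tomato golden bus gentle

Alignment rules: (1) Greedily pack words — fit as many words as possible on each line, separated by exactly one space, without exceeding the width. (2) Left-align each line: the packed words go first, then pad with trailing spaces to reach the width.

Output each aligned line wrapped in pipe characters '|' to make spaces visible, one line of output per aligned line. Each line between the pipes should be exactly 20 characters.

Line 1: ['were', 'on', 'journey'] (min_width=15, slack=5)
Line 2: ['valley', 'pepper', 'take'] (min_width=18, slack=2)
Line 3: ['telescope', 'progress'] (min_width=18, slack=2)
Line 4: ['desert', 'any', 'butterfly'] (min_width=20, slack=0)
Line 5: ['bridge', 'electric'] (min_width=15, slack=5)
Line 6: ['green', 'tomato', 'golden'] (min_width=19, slack=1)
Line 7: ['bus', 'gentle'] (min_width=10, slack=10)

Answer: |were on journey     |
|valley pepper take  |
|telescope progress  |
|desert any butterfly|
|bridge electric     |
|green tomato golden |
|bus gentle          |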